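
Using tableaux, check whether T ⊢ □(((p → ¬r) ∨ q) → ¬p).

Not valid

Tableau for the negation ¬□(((p → ¬r) ∨ q) → ¬p):
1. ¬□(((p → ¬r) ∨ q) → ¬p), u
2. ¬(((p → ¬r) ∨ q) → ¬p), v
3. (p → ¬r) ∨ q, v
4. p, v
5. q, v
Accessibility: uRu, uRv, vRv
The negation has an open branch (countermodel exists).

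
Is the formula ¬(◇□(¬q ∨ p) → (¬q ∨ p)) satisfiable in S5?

Unsatisfiable (every branch closes)

1. ¬(◇□(¬q ∨ p) → (¬q ∨ p)), 0
2. ◇□(¬q ∨ p), 0
3. ¬(¬q ∨ p), 0
4. q, 0
5. ¬p, 0
6. □(¬q ∨ p), 1
7. ¬q ∨ p, 0
8. ¬q ∨ p, 1
9. p, 0
Accessibility: 0R0, 0R1, 1R0, 1R1
Branch closes: p and ¬p both at 0.
All branches of the tableau close; one closing branch shown above.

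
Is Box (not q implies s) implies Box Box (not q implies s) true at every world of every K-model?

Invalid (countermodel exists)

Tableau for the negation not (Box (not q implies s) implies Box Box (not q implies s)):
1. not (Box (not q implies s) implies Box Box (not q implies s)), u
2. Box (not q implies s), u
3. not Box Box (not q implies s), u
4. not Box (not q implies s), v
5. not q implies s, v
6. s, v
7. not (not q implies s), w
8. not q, w
9. not s, w
Accessibility: uRv, vRw
The negation has an open branch (countermodel exists).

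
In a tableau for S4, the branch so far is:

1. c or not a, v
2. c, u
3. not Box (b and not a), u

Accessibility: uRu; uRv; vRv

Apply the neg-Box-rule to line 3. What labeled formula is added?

a fresh world w with uRw, and not (b and not a) at w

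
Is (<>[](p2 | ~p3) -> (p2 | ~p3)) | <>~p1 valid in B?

Valid in B

Tableau for the negation ~((<>[](p2 | ~p3) -> (p2 | ~p3)) | <>~p1):
1. ~((<>[](p2 | ~p3) -> (p2 | ~p3)) | <>~p1), w0
2. ~(<>[](p2 | ~p3) -> (p2 | ~p3)), w0   [~|-rule on 1]
3. ~<>~p1, w0   [~|-rule on 1]
4. <>[](p2 | ~p3), w0   [~->-rule on 2]
5. ~(p2 | ~p3), w0   [~->-rule on 2]
6. ~p2, w0   [~|-rule on 5]
7. p3, w0   [~|-rule on 5]
8. p1, w0   [~<>-rule on 3 via w0Rw0]
9. [](p2 | ~p3), w1   [<>-rule on 4: fresh world w1, w0Rw1]
10. p1, w1   [~<>-rule on 3 via w0Rw1]
11. p2 | ~p3, w0   [[]-rule on 9 via w1Rw0]
12. p2 | ~p3, w1   [[]-rule on 9 via w1Rw1]
13. ~p3, w0   [|-rule on 11 (branches; this branch)]
Accessibility: w0Rw0, w0Rw1, w1Rw0, w1Rw1
Branch closes: p3 and ~p3 both at w0.
All branches of the negation close; one closing branch shown above.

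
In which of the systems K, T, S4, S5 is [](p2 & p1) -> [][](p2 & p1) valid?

T-tableau for the negation ~([](p2 & p1) -> [][](p2 & p1)):
1. ~([](p2 & p1) -> [][](p2 & p1)), 0
2. [](p2 & p1), 0
3. ~[][](p2 & p1), 0
4. p2 & p1, 0
5. p2, 0
6. p1, 0
7. ~[](p2 & p1), 1
8. p2 & p1, 1
9. p2, 1
10. p1, 1
11. ~(p2 & p1), 2
12. ~p1, 2
Accessibility: 0R0, 0R1, 1R1, 1R2, 2R2
Complete open branch: countermodel on a T-frame, so not valid in T, nor in K (the same frame is also a K-frame).
S4-tableau for the negation ~([](p2 & p1) -> [][](p2 & p1)):
1. ~([](p2 & p1) -> [][](p2 & p1)), 0
2. [](p2 & p1), 0
3. ~[][](p2 & p1), 0
4. p2 & p1, 0
5. p2, 0
6. p1, 0
7. ~[](p2 & p1), 1
8. p2 & p1, 1
9. p2, 1
10. p1, 1
11. ~(p2 & p1), 2
12. p2 & p1, 2
13. p2, 2
14. p1, 2
15. ~p1, 2
Accessibility: 0R0, 0R1, 0R2, 1R1, 1R2, 2R2
Branch closes: p1 and ~p1 both at 2.
Every branch closes (one shown): valid in S4, hence also in S5 (every theorem of S4 is a theorem of S5).

S4, S5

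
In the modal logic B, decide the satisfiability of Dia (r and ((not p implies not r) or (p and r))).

1. Dia (r and ((not p implies not r) or (p and r))), 0
2. r and ((not p implies not r) or (p and r)), 1   [Dia-rule on 1: fresh world 1, 0R1]
3. r, 1   [and-rule on 2]
4. (not p implies not r) or (p and r), 1   [and-rule on 2]
5. p and r, 1   [or-rule on 4 (branches; this branch)]
6. p, 1   [and-rule on 5]
Accessibility: 0R0, 0R1, 1R0, 1R1

Satisfiable (open branch found)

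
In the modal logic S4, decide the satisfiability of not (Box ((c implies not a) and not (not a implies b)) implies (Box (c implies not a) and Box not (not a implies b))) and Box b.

Unsatisfiable

1. not (Box ((c implies not a) and not (not a implies b)) implies (Box (c implies not a) and Box not (not a implies b))) and Box b, 0
2. not (Box ((c implies not a) and not (not a implies b)) implies (Box (c implies not a) and Box not (not a implies b))), 0
3. Box b, 0
4. Box ((c implies not a) and not (not a implies b)), 0
5. not (Box (c implies not a) and Box not (not a implies b)), 0
6. b, 0
7. (c implies not a) and not (not a implies b), 0
8. c implies not a, 0
9. not (not a implies b), 0
10. not a, 0
11. not b, 0
Accessibility: 0R0
Branch closes: b and not b both at 0.
(One branch shown.) All branches close.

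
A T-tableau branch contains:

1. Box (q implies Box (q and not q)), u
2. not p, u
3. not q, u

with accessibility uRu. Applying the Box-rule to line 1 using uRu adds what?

q implies Box (q and not q), u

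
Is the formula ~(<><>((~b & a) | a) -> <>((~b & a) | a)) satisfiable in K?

1. ~(<><>((~b & a) | a) -> <>((~b & a) | a)), w0
2. <><>((~b & a) | a), w0
3. ~<>((~b & a) | a), w0
4. <>((~b & a) | a), w1
5. ~((~b & a) | a), w1
6. ~(~b & a), w1
7. ~a, w1
8. (~b & a) | a, w2
9. a, w2
Accessibility: w0Rw1, w1Rw2

Satisfiable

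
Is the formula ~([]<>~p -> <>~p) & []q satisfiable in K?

Yes, satisfiable

1. ~([]<>~p -> <>~p) & []q, 0
2. ~([]<>~p -> <>~p), 0   [&-rule on 1]
3. []q, 0   [&-rule on 1]
4. []<>~p, 0   [~->-rule on 2]
5. ~<>~p, 0   [~->-rule on 2]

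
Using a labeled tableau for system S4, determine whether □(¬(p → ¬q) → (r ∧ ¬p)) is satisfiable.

1. □(¬(p → ¬q) → (r ∧ ¬p)), u
2. ¬(p → ¬q) → (r ∧ ¬p), u   [□-rule on 1 via uRu]
3. r ∧ ¬p, u   [→-rule on 2 (branches; this branch)]
4. r, u   [∧-rule on 3]
5. ¬p, u   [∧-rule on 3]
Accessibility: uRu

Satisfiable (open branch found)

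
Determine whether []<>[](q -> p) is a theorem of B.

Invalid (countermodel exists)

Tableau for the negation ~[]<>[](q -> p):
1. ~[]<>[](q -> p), u
2. ~<>[](q -> p), v   [~[]-rule on 1: fresh world v, uRv]
3. ~[](q -> p), u   [~<>-rule on 2 via vRu]
4. ~[](q -> p), v   [~<>-rule on 2 via vRv]
5. ~(q -> p), w   [~[]-rule on 3: fresh world w, uRw]
6. q, w   [~->-rule on 5]
7. ~p, w   [~->-rule on 5]
8. ~(q -> p), x   [~[]-rule on 4: fresh world x, vRx]
9. q, x   [~->-rule on 8]
10. ~p, x   [~->-rule on 8]
11. ~[](q -> p), x   [~<>-rule on 2 via vRx]
12. ~(q -> p), y   [~[]-rule on 11: fresh world y, xRy]
13. q, y   [~->-rule on 12]
14. ~p, y   [~->-rule on 12]
Accessibility: uRu, uRv, uRw, vRu, vRv, vRx, wRu, wRw, xRv, xRx, xRy, yRx, yRy
The negation has an open branch (countermodel exists).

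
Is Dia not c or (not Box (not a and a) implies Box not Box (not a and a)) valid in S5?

Valid in S5

Tableau for the negation not (Dia not c or (not Box (not a and a) implies Box not Box (not a and a))):
1. not (Dia not c or (not Box (not a and a) implies Box not Box (not a and a))), u
2. not Dia not c, u
3. not (not Box (not a and a) implies Box not Box (not a and a)), u
4. not Box (not a and a), u
5. not Box not Box (not a and a), u
6. c, u
7. not (not a and a), v
8. c, v
9. not a, v
10. Box (not a and a), w
11. c, w
12. not a and a, u
13. not a, u
14. a, u
Accessibility: uRu, uRv, uRw, vRu, vRv, vRw, wRu, wRv, wRw
Branch closes: a and not a both at u.
All branches of the negation close; one closing branch shown above.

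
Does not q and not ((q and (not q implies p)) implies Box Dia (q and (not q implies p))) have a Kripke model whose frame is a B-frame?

Unsatisfiable (every branch closes)

1. not q and not ((q and (not q implies p)) implies Box Dia (q and (not q implies p))), w0
2. not q, w0
3. not ((q and (not q implies p)) implies Box Dia (q and (not q implies p))), w0
4. q and (not q implies p), w0
5. not Box Dia (q and (not q implies p)), w0
6. q, w0
7. not q implies p, w0
Accessibility: w0Rw0
Branch closes: q and not q both at w0.
All branches of the tableau close; one closing branch shown above.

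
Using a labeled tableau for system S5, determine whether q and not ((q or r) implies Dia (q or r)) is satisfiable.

No, unsatisfiable

1. q and not ((q or r) implies Dia (q or r)), 0
2. q, 0
3. not ((q or r) implies Dia (q or r)), 0
4. q or r, 0
5. not Dia (q or r), 0
6. not (q or r), 0
7. not q, 0
8. not r, 0
Accessibility: 0R0
Branch closes: q and not q both at 0.
(One branch shown.) All branches close.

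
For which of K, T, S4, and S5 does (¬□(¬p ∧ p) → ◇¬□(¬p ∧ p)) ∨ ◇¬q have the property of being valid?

K-tableau for the negation ¬((¬□(¬p ∧ p) → ◇¬□(¬p ∧ p)) ∨ ◇¬q):
1. ¬((¬□(¬p ∧ p) → ◇¬□(¬p ∧ p)) ∨ ◇¬q), u
2. ¬(¬□(¬p ∧ p) → ◇¬□(¬p ∧ p)), u
3. ¬◇¬q, u
4. ¬□(¬p ∧ p), u
5. ¬◇¬□(¬p ∧ p), u
6. ¬(¬p ∧ p), v
7. q, v
8. □(¬p ∧ p), v
9. ¬p, v
Accessibility: uRv
Complete open branch: countermodel on a K-frame, so not valid in K.
T-tableau for the negation ¬((¬□(¬p ∧ p) → ◇¬□(¬p ∧ p)) ∨ ◇¬q):
1. ¬((¬□(¬p ∧ p) → ◇¬□(¬p ∧ p)) ∨ ◇¬q), u
2. ¬(¬□(¬p ∧ p) → ◇¬□(¬p ∧ p)), u
3. ¬◇¬q, u
4. ¬□(¬p ∧ p), u
5. ¬◇¬□(¬p ∧ p), u
6. q, u
7. □(¬p ∧ p), u
8. ¬p ∧ p, u
9. ¬p, u
10. p, u
Accessibility: uRu
Branch closes: p and ¬p both at u.
Every branch closes (one shown): valid in T, hence also in S4, S5 (every theorem of T is a theorem of S4 and S5).

T, S4, S5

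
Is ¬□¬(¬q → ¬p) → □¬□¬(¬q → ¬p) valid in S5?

Yes, valid

Tableau for the negation ¬(¬□¬(¬q → ¬p) → □¬□¬(¬q → ¬p)):
1. ¬(¬□¬(¬q → ¬p) → □¬□¬(¬q → ¬p)), u
2. ¬□¬(¬q → ¬p), u   [¬→-rule on 1]
3. ¬□¬□¬(¬q → ¬p), u   [¬→-rule on 1]
4. ¬q → ¬p, v   [¬□-rule on 2: fresh world v, uRv]
5. ¬p, v   [→-rule on 4 (branches; this branch)]
6. □¬(¬q → ¬p), w   [¬□-rule on 3: fresh world w, uRw]
7. ¬(¬q → ¬p), u   [□-rule on 6 via wRu]
8. ¬q, u   [¬→-rule on 7]
9. p, u   [¬→-rule on 7]
10. ¬(¬q → ¬p), v   [□-rule on 6 via wRv]
11. ¬q, v   [¬→-rule on 10]
12. p, v   [¬→-rule on 10]
Accessibility: uRu, uRv, uRw, vRu, vRv, vRw, wRu, wRv, wRw
Branch closes: p and ¬p both at v.
All branches of the negation close; one closing branch shown above.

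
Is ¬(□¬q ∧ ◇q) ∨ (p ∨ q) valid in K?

Valid in K

Tableau for the negation ¬(¬(□¬q ∧ ◇q) ∨ (p ∨ q)):
1. ¬(¬(□¬q ∧ ◇q) ∨ (p ∨ q)), 0
2. □¬q ∧ ◇q, 0
3. ¬(p ∨ q), 0
4. □¬q, 0
5. ◇q, 0
6. ¬p, 0
7. ¬q, 0
8. q, 1
9. ¬q, 1
Accessibility: 0R1
Branch closes: q and ¬q both at 1.
Every branch of the negation's tableau closes; the branch above is one of them.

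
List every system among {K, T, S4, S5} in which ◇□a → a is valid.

S5

S4-tableau for the negation ¬(◇□a → a):
1. ¬(◇□a → a), w0
2. ◇□a, w0   [¬→-rule on 1]
3. ¬a, w0   [¬→-rule on 1]
4. □a, w1   [◇-rule on 2: fresh world w1, w0Rw1]
5. a, w1   [□-rule on 4 via w1Rw1]
Accessibility: w0Rw0, w0Rw1, w1Rw1
Complete open branch: countermodel on an S4-frame, so not valid in S4, nor in K, T (the same frame is also a K-frame and a T-frame).
S5-tableau for the negation ¬(◇□a → a):
1. ¬(◇□a → a), w0
2. ◇□a, w0   [¬→-rule on 1]
3. ¬a, w0   [¬→-rule on 1]
4. □a, w1   [◇-rule on 2: fresh world w1, w0Rw1]
5. a, w0   [□-rule on 4 via w1Rw0]
Accessibility: w0Rw0, w0Rw1, w1Rw0, w1Rw1
Branch closes: a and ¬a both at w0.
Every branch closes (one shown): valid in S5.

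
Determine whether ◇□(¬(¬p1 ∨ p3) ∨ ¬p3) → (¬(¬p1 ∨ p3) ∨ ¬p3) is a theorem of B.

Tableau for the negation ¬(◇□(¬(¬p1 ∨ p3) ∨ ¬p3) → (¬(¬p1 ∨ p3) ∨ ¬p3)):
1. ¬(◇□(¬(¬p1 ∨ p3) ∨ ¬p3) → (¬(¬p1 ∨ p3) ∨ ¬p3)), u
2. ◇□(¬(¬p1 ∨ p3) ∨ ¬p3), u   [¬→-rule on 1]
3. ¬(¬(¬p1 ∨ p3) ∨ ¬p3), u   [¬→-rule on 1]
4. ¬p1 ∨ p3, u   [¬∨-rule on 3]
5. p3, u   [¬∨-rule on 3]
6. □(¬(¬p1 ∨ p3) ∨ ¬p3), v   [◇-rule on 2: fresh world v, uRv]
7. ¬(¬p1 ∨ p3) ∨ ¬p3, u   [□-rule on 6 via vRu]
8. ¬(¬p1 ∨ p3) ∨ ¬p3, v   [□-rule on 6 via vRv]
9. ¬(¬p1 ∨ p3), u   [∨-rule on 7 (branches; this branch)]
10. p1, u   [¬∨-rule on 9]
11. ¬p3, u   [¬∨-rule on 9]
Accessibility: uRu, uRv, vRu, vRv
Branch closes: p3 and ¬p3 both at u.
All branches of the negation close; one closing branch shown above.

Valid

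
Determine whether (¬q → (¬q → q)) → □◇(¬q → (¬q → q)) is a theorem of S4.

Tableau for the negation ¬((¬q → (¬q → q)) → □◇(¬q → (¬q → q))):
1. ¬((¬q → (¬q → q)) → □◇(¬q → (¬q → q))), w0
2. ¬q → (¬q → q), w0
3. ¬□◇(¬q → (¬q → q)), w0
4. ¬q → q, w0
5. q, w0
6. ¬◇(¬q → (¬q → q)), w1
7. ¬(¬q → (¬q → q)), w1
8. ¬q, w1
9. ¬(¬q → q), w1
Accessibility: w0Rw0, w0Rw1, w1Rw1
The negation has an open branch (countermodel exists).

No, not valid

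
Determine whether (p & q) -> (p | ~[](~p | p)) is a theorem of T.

Tableau for the negation ~((p & q) -> (p | ~[](~p | p))):
1. ~((p & q) -> (p | ~[](~p | p))), u
2. p & q, u
3. ~(p | ~[](~p | p)), u
4. p, u
5. q, u
6. ~p, u
7. [](~p | p), u
Accessibility: uRu
Branch closes: p and ~p both at u.
All branches of the negation close; one closing branch shown above.

Valid in T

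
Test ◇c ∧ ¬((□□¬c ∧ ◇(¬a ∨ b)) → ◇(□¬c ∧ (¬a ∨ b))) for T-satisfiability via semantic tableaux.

1. ◇c ∧ ¬((□□¬c ∧ ◇(¬a ∨ b)) → ◇(□¬c ∧ (¬a ∨ b))), u
2. ◇c, u
3. ¬((□□¬c ∧ ◇(¬a ∨ b)) → ◇(□¬c ∧ (¬a ∨ b))), u
4. □□¬c ∧ ◇(¬a ∨ b), u
5. ¬◇(□¬c ∧ (¬a ∨ b)), u
6. □□¬c, u
7. ◇(¬a ∨ b), u
8. ¬(□¬c ∧ (¬a ∨ b)), u
9. □¬c, u
10. ¬c, u
11. ¬(¬a ∨ b), u
12. a, u
13. ¬b, u
14. c, v
15. ¬(□¬c ∧ (¬a ∨ b)), v
16. □¬c, v
17. ¬c, v
Accessibility: uRu, uRv, vRv
Branch closes: c and ¬c both at v.
Every branch closes; the branch above is one of them.

Unsatisfiable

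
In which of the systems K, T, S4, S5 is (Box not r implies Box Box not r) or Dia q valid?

S4-tableau for the negation not ((Box not r implies Box Box not r) or Dia q):
1. not ((Box not r implies Box Box not r) or Dia q), 0
2. not (Box not r implies Box Box not r), 0   [neg-or-rule on 1]
3. not Dia q, 0   [neg-or-rule on 1]
4. Box not r, 0   [neg-implies-rule on 2]
5. not Box Box not r, 0   [neg-implies-rule on 2]
6. not q, 0   [neg-Dia-rule on 3 via 0R0]
7. not r, 0   [Box-rule on 4 via 0R0]
8. not Box not r, 1   [neg-Box-rule on 5: fresh world 1, 0R1]
9. not q, 1   [neg-Dia-rule on 3 via 0R1]
10. not r, 1   [Box-rule on 4 via 0R1]
11. r, 2   [neg-Box-rule on 8: fresh world 2, 1R2]
12. not q, 2   [neg-Dia-rule on 3 via 0R2]
13. not r, 2   [Box-rule on 4 via 0R2]
Accessibility: 0R0, 0R1, 0R2, 1R1, 1R2, 2R2
Branch closes: r and not r both at 2.
Every branch closes (one shown): valid in S4, hence also in S5 (every theorem of S4 is a theorem of S5).
T-tableau for the negation not ((Box not r implies Box Box not r) or Dia q):
1. not ((Box not r implies Box Box not r) or Dia q), 0
2. not (Box not r implies Box Box not r), 0   [neg-or-rule on 1]
3. not Dia q, 0   [neg-or-rule on 1]
4. Box not r, 0   [neg-implies-rule on 2]
5. not Box Box not r, 0   [neg-implies-rule on 2]
6. not q, 0   [neg-Dia-rule on 3 via 0R0]
7. not r, 0   [Box-rule on 4 via 0R0]
8. not Box not r, 1   [neg-Box-rule on 5: fresh world 1, 0R1]
9. not q, 1   [neg-Dia-rule on 3 via 0R1]
10. not r, 1   [Box-rule on 4 via 0R1]
11. r, 2   [neg-Box-rule on 8: fresh world 2, 1R2]
Accessibility: 0R0, 0R1, 1R1, 1R2, 2R2
Complete open branch: countermodel on a T-frame, so not valid in T, nor in K (the same frame is also a K-frame).

S4, S5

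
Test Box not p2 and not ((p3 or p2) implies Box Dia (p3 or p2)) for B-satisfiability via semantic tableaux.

1. Box not p2 and not ((p3 or p2) implies Box Dia (p3 or p2)), 0
2. Box not p2, 0
3. not ((p3 or p2) implies Box Dia (p3 or p2)), 0
4. p3 or p2, 0
5. not Box Dia (p3 or p2), 0
6. not p2, 0
7. p3, 0
8. not Dia (p3 or p2), 1
9. not p2, 1
10. not (p3 or p2), 0
11. not p3, 0
Accessibility: 0R0, 0R1, 1R0, 1R1
Branch closes: p3 and not p3 both at 0.
(One branch shown.) All branches close.

Unsatisfiable (every branch closes)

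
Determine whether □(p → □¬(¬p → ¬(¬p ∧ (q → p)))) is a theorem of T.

Tableau for the negation ¬□(p → □¬(¬p → ¬(¬p ∧ (q → p)))):
1. ¬□(p → □¬(¬p → ¬(¬p ∧ (q → p)))), u
2. ¬(p → □¬(¬p → ¬(¬p ∧ (q → p)))), v
3. p, v
4. ¬□¬(¬p → ¬(¬p ∧ (q → p))), v
5. ¬p → ¬(¬p ∧ (q → p)), w
6. ¬(¬p ∧ (q → p)), w
7. ¬(q → p), w
8. q, w
9. ¬p, w
Accessibility: uRu, uRv, vRv, vRw, wRw
The negation has an open branch (countermodel exists).

No, not valid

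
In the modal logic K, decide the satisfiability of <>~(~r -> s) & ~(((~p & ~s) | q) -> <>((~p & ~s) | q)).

Satisfiable

1. <>~(~r -> s) & ~(((~p & ~s) | q) -> <>((~p & ~s) | q)), 0
2. <>~(~r -> s), 0   [&-rule on 1]
3. ~(((~p & ~s) | q) -> <>((~p & ~s) | q)), 0   [&-rule on 1]
4. (~p & ~s) | q, 0   [~->-rule on 3]
5. ~<>((~p & ~s) | q), 0   [~->-rule on 3]
6. q, 0   [|-rule on 4 (branches; this branch)]
7. ~(~r -> s), 1   [<>-rule on 2: fresh world 1, 0R1]
8. ~r, 1   [~->-rule on 7]
9. ~s, 1   [~->-rule on 7]
10. ~((~p & ~s) | q), 1   [~<>-rule on 5 via 0R1]
11. ~(~p & ~s), 1   [~|-rule on 10]
12. ~q, 1   [~|-rule on 10]
13. p, 1   [~&-rule on 11 (branches; this branch)]
Accessibility: 0R1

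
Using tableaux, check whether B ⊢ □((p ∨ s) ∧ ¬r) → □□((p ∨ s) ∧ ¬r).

Invalid (countermodel exists)

Tableau for the negation ¬(□((p ∨ s) ∧ ¬r) → □□((p ∨ s) ∧ ¬r)):
1. ¬(□((p ∨ s) ∧ ¬r) → □□((p ∨ s) ∧ ¬r)), 0
2. □((p ∨ s) ∧ ¬r), 0
3. ¬□□((p ∨ s) ∧ ¬r), 0
4. (p ∨ s) ∧ ¬r, 0
5. p ∨ s, 0
6. ¬r, 0
7. s, 0
8. ¬□((p ∨ s) ∧ ¬r), 1
9. (p ∨ s) ∧ ¬r, 1
10. p ∨ s, 1
11. ¬r, 1
12. s, 1
13. ¬((p ∨ s) ∧ ¬r), 2
14. r, 2
Accessibility: 0R0, 0R1, 1R0, 1R1, 1R2, 2R1, 2R2
The negation has an open branch (countermodel exists).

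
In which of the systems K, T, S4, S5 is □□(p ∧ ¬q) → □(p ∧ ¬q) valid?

K-tableau for the negation ¬(□□(p ∧ ¬q) → □(p ∧ ¬q)):
1. ¬(□□(p ∧ ¬q) → □(p ∧ ¬q)), u
2. □□(p ∧ ¬q), u   [¬→-rule on 1]
3. ¬□(p ∧ ¬q), u   [¬→-rule on 1]
4. ¬(p ∧ ¬q), v   [¬□-rule on 3: fresh world v, uRv]
5. □(p ∧ ¬q), v   [□-rule on 2 via uRv]
6. q, v   [¬∧-rule on 4 (branches; this branch)]
Accessibility: uRv
Complete open branch: countermodel on a K-frame, so not valid in K.
T-tableau for the negation ¬(□□(p ∧ ¬q) → □(p ∧ ¬q)):
1. ¬(□□(p ∧ ¬q) → □(p ∧ ¬q)), u
2. □□(p ∧ ¬q), u   [¬→-rule on 1]
3. ¬□(p ∧ ¬q), u   [¬→-rule on 1]
4. □(p ∧ ¬q), u   [□-rule on 2 via uRu]
5. p ∧ ¬q, u   [□-rule on 4 via uRu]
6. p, u   [∧-rule on 5]
7. ¬q, u   [∧-rule on 5]
8. ¬(p ∧ ¬q), v   [¬□-rule on 3: fresh world v, uRv]
9. □(p ∧ ¬q), v   [□-rule on 2 via uRv]
10. p ∧ ¬q, v   [□-rule on 4 via uRv]
11. p, v   [∧-rule on 10]
12. ¬q, v   [∧-rule on 10]
13. q, v   [¬∧-rule on 8 (branches; this branch)]
Accessibility: uRu, uRv, vRv
Branch closes: q and ¬q both at v.
Every branch closes (one shown): valid in T, hence also in S4, S5 (every theorem of T is a theorem of S4 and S5).

T, S4, S5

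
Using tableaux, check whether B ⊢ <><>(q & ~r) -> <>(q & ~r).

Tableau for the negation ~(<><>(q & ~r) -> <>(q & ~r)):
1. ~(<><>(q & ~r) -> <>(q & ~r)), w0
2. <><>(q & ~r), w0
3. ~<>(q & ~r), w0
4. ~(q & ~r), w0
5. r, w0
6. <>(q & ~r), w1
7. ~(q & ~r), w1
8. r, w1
9. q & ~r, w2
10. q, w2
11. ~r, w2
Accessibility: w0Rw0, w0Rw1, w1Rw0, w1Rw1, w1Rw2, w2Rw1, w2Rw2
The negation has an open branch (countermodel exists).

Not valid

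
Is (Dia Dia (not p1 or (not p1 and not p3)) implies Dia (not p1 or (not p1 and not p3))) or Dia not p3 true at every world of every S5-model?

Valid

Tableau for the negation not ((Dia Dia (not p1 or (not p1 and not p3)) implies Dia (not p1 or (not p1 and not p3))) or Dia not p3):
1. not ((Dia Dia (not p1 or (not p1 and not p3)) implies Dia (not p1 or (not p1 and not p3))) or Dia not p3), 0
2. not (Dia Dia (not p1 or (not p1 and not p3)) implies Dia (not p1 or (not p1 and not p3))), 0
3. not Dia not p3, 0
4. Dia Dia (not p1 or (not p1 and not p3)), 0
5. not Dia (not p1 or (not p1 and not p3)), 0
6. p3, 0
7. not (not p1 or (not p1 and not p3)), 0
8. p1, 0
9. not (not p1 and not p3), 0
10. Dia (not p1 or (not p1 and not p3)), 1
11. p3, 1
12. not (not p1 or (not p1 and not p3)), 1
13. p1, 1
14. not (not p1 and not p3), 1
15. not p1 or (not p1 and not p3), 2
16. p3, 2
17. not (not p1 or (not p1 and not p3)), 2
18. p1, 2
19. not (not p1 and not p3), 2
20. not p1 and not p3, 2
21. not p1, 2
22. not p3, 2
Accessibility: 0R0, 0R1, 0R2, 1R0, 1R1, 1R2, 2R0, 2R1, 2R2
Branch closes: p1 and not p1 both at 2.
All branches of the negation close; one closing branch shown above.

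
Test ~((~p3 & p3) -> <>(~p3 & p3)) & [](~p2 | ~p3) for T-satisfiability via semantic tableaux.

No, unsatisfiable

1. ~((~p3 & p3) -> <>(~p3 & p3)) & [](~p2 | ~p3), u
2. ~((~p3 & p3) -> <>(~p3 & p3)), u
3. [](~p2 | ~p3), u
4. ~p3 & p3, u
5. ~<>(~p3 & p3), u
6. ~p3, u
7. p3, u
Accessibility: uRu
Branch closes: p3 and ~p3 both at u.
Every branch closes; the branch above is one of them.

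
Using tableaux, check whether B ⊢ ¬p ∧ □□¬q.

Invalid (countermodel exists)

Tableau for the negation ¬(¬p ∧ □□¬q):
1. ¬(¬p ∧ □□¬q), w0
2. ¬□□¬q, w0
3. ¬□¬q, w1
4. q, w2
Accessibility: w0Rw0, w0Rw1, w1Rw0, w1Rw1, w1Rw2, w2Rw1, w2Rw2
The negation has an open branch (countermodel exists).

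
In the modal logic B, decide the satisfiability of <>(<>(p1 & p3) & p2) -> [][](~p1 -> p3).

Yes, satisfiable

1. <>(<>(p1 & p3) & p2) -> [][](~p1 -> p3), u
2. [][](~p1 -> p3), u   [->-rule on 1 (branches; this branch)]
3. [](~p1 -> p3), u   [[]-rule on 2 via uRu]
4. ~p1 -> p3, u   [[]-rule on 3 via uRu]
5. p3, u   [->-rule on 4 (branches; this branch)]
Accessibility: uRu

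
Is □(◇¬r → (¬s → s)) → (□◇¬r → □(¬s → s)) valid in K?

Valid

Tableau for the negation ¬(□(◇¬r → (¬s → s)) → (□◇¬r → □(¬s → s))):
1. ¬(□(◇¬r → (¬s → s)) → (□◇¬r → □(¬s → s))), 0
2. □(◇¬r → (¬s → s)), 0   [¬→-rule on 1]
3. ¬(□◇¬r → □(¬s → s)), 0   [¬→-rule on 1]
4. □◇¬r, 0   [¬→-rule on 3]
5. ¬□(¬s → s), 0   [¬→-rule on 3]
6. ¬(¬s → s), 1   [¬□-rule on 5: fresh world 1, 0R1]
7. ¬s, 1   [¬→-rule on 6]
8. ◇¬r → (¬s → s), 1   [□-rule on 2 via 0R1]
9. ◇¬r, 1   [□-rule on 4 via 0R1]
10. ¬◇¬r, 1   [→-rule on 8 (branches; this branch)]
11. ¬r, 2   [◇-rule on 9: fresh world 2, 1R2]
12. r, 2   [¬◇-rule on 10 via 1R2]
Accessibility: 0R1, 1R2
Branch closes: r and ¬r both at 2.
All branches of the negation close; one closing branch shown above.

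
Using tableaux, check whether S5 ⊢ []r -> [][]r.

Valid

Tableau for the negation ~([]r -> [][]r):
1. ~([]r -> [][]r), 0
2. []r, 0   [~->-rule on 1]
3. ~[][]r, 0   [~->-rule on 1]
4. r, 0   [[]-rule on 2 via 0R0]
5. ~[]r, 1   [~[]-rule on 3: fresh world 1, 0R1]
6. r, 1   [[]-rule on 2 via 0R1]
7. ~r, 2   [~[]-rule on 5: fresh world 2, 1R2]
8. r, 2   [[]-rule on 2 via 0R2]
Accessibility: 0R0, 0R1, 0R2, 1R0, 1R1, 1R2, 2R0, 2R1, 2R2
Branch closes: r and ~r both at 2.
All branches of the negation close; one closing branch shown above.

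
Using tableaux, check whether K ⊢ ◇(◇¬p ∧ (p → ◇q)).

Not valid

Tableau for the negation ¬◇(◇¬p ∧ (p → ◇q)):
1. ¬◇(◇¬p ∧ (p → ◇q)), 0
The negation has an open branch (countermodel exists).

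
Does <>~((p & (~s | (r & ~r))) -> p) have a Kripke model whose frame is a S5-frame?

1. <>~((p & (~s | (r & ~r))) -> p), w0
2. ~((p & (~s | (r & ~r))) -> p), w1
3. p & (~s | (r & ~r)), w1
4. ~p, w1
5. p, w1
6. ~s | (r & ~r), w1
Accessibility: w0Rw0, w0Rw1, w1Rw0, w1Rw1
Branch closes: p and ~p both at w1.
All branches of the tableau close; one closing branch shown above.

Unsatisfiable (every branch closes)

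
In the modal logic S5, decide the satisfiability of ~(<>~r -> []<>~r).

1. ~(<>~r -> []<>~r), 0
2. <>~r, 0
3. ~[]<>~r, 0
4. ~r, 1
5. ~<>~r, 2
6. r, 0
7. r, 1
Accessibility: 0R0, 0R1, 0R2, 1R0, 1R1, 1R2, 2R0, 2R1, 2R2
Branch closes: r and ~r both at 1.
All branches of the tableau close; one closing branch shown above.

Unsatisfiable (every branch closes)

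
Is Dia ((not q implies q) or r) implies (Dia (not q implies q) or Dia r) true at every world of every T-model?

Valid

Tableau for the negation not (Dia ((not q implies q) or r) implies (Dia (not q implies q) or Dia r)):
1. not (Dia ((not q implies q) or r) implies (Dia (not q implies q) or Dia r)), 0
2. Dia ((not q implies q) or r), 0
3. not (Dia (not q implies q) or Dia r), 0
4. not Dia (not q implies q), 0
5. not Dia r, 0
6. not (not q implies q), 0
7. not q, 0
8. not r, 0
9. (not q implies q) or r, 1
10. not (not q implies q), 1
11. not q, 1
12. not r, 1
13. not q implies q, 1
14. q, 1
Accessibility: 0R0, 0R1, 1R1
Branch closes: q and not q both at 1.
All branches of the negation close; one closing branch shown above.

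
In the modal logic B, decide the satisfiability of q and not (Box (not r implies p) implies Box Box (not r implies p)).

1. q and not (Box (not r implies p) implies Box Box (not r implies p)), u
2. q, u
3. not (Box (not r implies p) implies Box Box (not r implies p)), u
4. Box (not r implies p), u
5. not Box Box (not r implies p), u
6. not r implies p, u
7. p, u
8. not Box (not r implies p), v
9. not r implies p, v
10. p, v
11. not (not r implies p), w
12. not r, w
13. not p, w
Accessibility: uRu, uRv, vRu, vRv, vRw, wRv, wRw

Yes, satisfiable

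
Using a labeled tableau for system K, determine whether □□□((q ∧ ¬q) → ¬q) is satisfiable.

Satisfiable (open branch found)

1. □□□((q ∧ ¬q) → ¬q), w0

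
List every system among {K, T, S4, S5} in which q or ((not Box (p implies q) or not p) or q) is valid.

K-tableau for the negation not (q or ((not Box (p implies q) or not p) or q)):
1. not (q or ((not Box (p implies q) or not p) or q)), u
2. not q, u   [neg-or-rule on 1]
3. not ((not Box (p implies q) or not p) or q), u   [neg-or-rule on 1]
4. not (not Box (p implies q) or not p), u   [neg-or-rule on 3]
5. Box (p implies q), u   [neg-or-rule on 4]
6. p, u   [neg-or-rule on 4]
Complete open branch: countermodel on a K-frame, so not valid in K.
T-tableau for the negation not (q or ((not Box (p implies q) or not p) or q)):
1. not (q or ((not Box (p implies q) or not p) or q)), u
2. not q, u   [neg-or-rule on 1]
3. not ((not Box (p implies q) or not p) or q), u   [neg-or-rule on 1]
4. not (not Box (p implies q) or not p), u   [neg-or-rule on 3]
5. Box (p implies q), u   [neg-or-rule on 4]
6. p, u   [neg-or-rule on 4]
7. p implies q, u   [Box-rule on 5 via uRu]
8. q, u   [implies-rule on 7 (branches; this branch)]
Accessibility: uRu
Branch closes: q and not q both at u.
Every branch closes (one shown): valid in T, hence also in S4, S5 (every theorem of T is a theorem of S4 and S5).

T, S4, S5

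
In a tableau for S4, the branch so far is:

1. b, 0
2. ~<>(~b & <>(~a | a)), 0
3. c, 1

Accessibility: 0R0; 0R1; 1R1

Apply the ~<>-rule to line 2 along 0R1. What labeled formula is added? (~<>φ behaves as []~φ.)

~<>φ behaves as []~φ: propagate the negated body to each accessible world.

~(~b & <>(~a | a)), 1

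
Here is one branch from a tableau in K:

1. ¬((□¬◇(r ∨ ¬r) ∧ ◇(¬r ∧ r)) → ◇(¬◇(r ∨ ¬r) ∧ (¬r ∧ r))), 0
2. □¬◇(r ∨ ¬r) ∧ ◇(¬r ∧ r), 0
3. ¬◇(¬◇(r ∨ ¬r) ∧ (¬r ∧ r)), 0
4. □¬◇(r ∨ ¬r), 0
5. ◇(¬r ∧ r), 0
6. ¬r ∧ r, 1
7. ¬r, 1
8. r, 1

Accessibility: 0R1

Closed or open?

Yes, closed

Both r and ¬r appear at 1.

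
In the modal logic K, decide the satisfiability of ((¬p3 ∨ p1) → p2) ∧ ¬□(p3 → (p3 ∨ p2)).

1. ((¬p3 ∨ p1) → p2) ∧ ¬□(p3 → (p3 ∨ p2)), u
2. (¬p3 ∨ p1) → p2, u
3. ¬□(p3 → (p3 ∨ p2)), u
4. ¬(¬p3 ∨ p1), u
5. p3, u
6. ¬p1, u
7. ¬(p3 → (p3 ∨ p2)), v
8. p3, v
9. ¬(p3 ∨ p2), v
10. ¬p3, v
11. ¬p2, v
Accessibility: uRv
Branch closes: p3 and ¬p3 both at v.
Every branch closes; the branch above is one of them.

No, unsatisfiable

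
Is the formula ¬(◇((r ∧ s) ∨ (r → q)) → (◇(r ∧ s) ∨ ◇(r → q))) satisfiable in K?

1. ¬(◇((r ∧ s) ∨ (r → q)) → (◇(r ∧ s) ∨ ◇(r → q))), w0
2. ◇((r ∧ s) ∨ (r → q)), w0   [¬→-rule on 1]
3. ¬(◇(r ∧ s) ∨ ◇(r → q)), w0   [¬→-rule on 1]
4. ¬◇(r ∧ s), w0   [¬∨-rule on 3]
5. ¬◇(r → q), w0   [¬∨-rule on 3]
6. (r ∧ s) ∨ (r → q), w1   [◇-rule on 2: fresh world w1, w0Rw1]
7. ¬(r ∧ s), w1   [¬◇-rule on 4 via w0Rw1]
8. ¬(r → q), w1   [¬◇-rule on 5 via w0Rw1]
9. r, w1   [¬→-rule on 8]
10. ¬q, w1   [¬→-rule on 8]
11. r → q, w1   [∨-rule on 6 (branches; this branch)]
12. ¬s, w1   [¬∧-rule on 7 (branches; this branch)]
13. q, w1   [→-rule on 11 (branches; this branch)]
Accessibility: w0Rw1
Branch closes: q and ¬q both at w1.
(One branch shown.) All branches close.

Unsatisfiable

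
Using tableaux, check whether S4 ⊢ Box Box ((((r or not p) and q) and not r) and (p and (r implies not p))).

Tableau for the negation not Box Box ((((r or not p) and q) and not r) and (p and (r implies not p))):
1. not Box Box ((((r or not p) and q) and not r) and (p and (r implies not p))), 0
2. not Box ((((r or not p) and q) and not r) and (p and (r implies not p))), 1
3. not ((((r or not p) and q) and not r) and (p and (r implies not p))), 2
4. not (p and (r implies not p)), 2
5. not (r implies not p), 2
6. r, 2
7. p, 2
Accessibility: 0R0, 0R1, 0R2, 1R1, 1R2, 2R2
The negation has an open branch (countermodel exists).

Not valid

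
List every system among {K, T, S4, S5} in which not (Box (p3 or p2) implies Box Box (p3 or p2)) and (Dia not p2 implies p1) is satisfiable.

T-tableau for the formula:
1. not (Box (p3 or p2) implies Box Box (p3 or p2)) and (Dia not p2 implies p1), u
2. not (Box (p3 or p2) implies Box Box (p3 or p2)), u
3. Dia not p2 implies p1, u
4. Box (p3 or p2), u
5. not Box Box (p3 or p2), u
6. p3 or p2, u
7. p1, u
8. p2, u
9. not Box (p3 or p2), v
10. p3 or p2, v
11. p2, v
12. not (p3 or p2), w
13. not p3, w
14. not p2, w
Accessibility: uRu, uRv, vRv, vRw, wRw
Complete open branch: satisfiable in T, hence also in K (this T-model is also a K-model).
S4-tableau for the formula:
1. not (Box (p3 or p2) implies Box Box (p3 or p2)) and (Dia not p2 implies p1), u
2. not (Box (p3 or p2) implies Box Box (p3 or p2)), u
3. Dia not p2 implies p1, u
4. Box (p3 or p2), u
5. not Box Box (p3 or p2), u
6. p3 or p2, u
7. not Dia not p2, u
8. p2, u
9. not Box (p3 or p2), v
10. p3 or p2, v
11. p2, v
12. not (p3 or p2), w
13. not p3, w
14. not p2, w
15. p3 or p2, w
16. p2, w
Accessibility: uRu, uRv, uRw, vRv, vRw, wRw
Branch closes: p2 and not p2 both at w.
Every branch closes (one shown): unsatisfiable in S4, hence also in S5 (every S5-frame is an S4-frame).

K, T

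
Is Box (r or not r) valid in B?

Tableau for the negation not Box (r or not r):
1. not Box (r or not r), w0
2. not (r or not r), w1
3. not r, w1
4. r, w1
Accessibility: w0Rw0, w0Rw1, w1Rw0, w1Rw1
Branch closes: r and not r both at w1.
Every branch of the negation's tableau closes; the branch above is one of them.

Yes, valid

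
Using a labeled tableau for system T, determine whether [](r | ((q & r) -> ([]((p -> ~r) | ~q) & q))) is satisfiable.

Satisfiable

1. [](r | ((q & r) -> ([]((p -> ~r) | ~q) & q))), 0
2. r | ((q & r) -> ([]((p -> ~r) | ~q) & q)), 0   [[]-rule on 1 via 0R0]
3. (q & r) -> ([]((p -> ~r) | ~q) & q), 0   [|-rule on 2 (branches; this branch)]
4. []((p -> ~r) | ~q) & q, 0   [->-rule on 3 (branches; this branch)]
5. []((p -> ~r) | ~q), 0   [&-rule on 4]
6. q, 0   [&-rule on 4]
7. (p -> ~r) | ~q, 0   [[]-rule on 5 via 0R0]
8. p -> ~r, 0   [|-rule on 7 (branches; this branch)]
9. ~r, 0   [->-rule on 8 (branches; this branch)]
Accessibility: 0R0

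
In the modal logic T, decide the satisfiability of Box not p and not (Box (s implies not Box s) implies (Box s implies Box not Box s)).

1. Box not p and not (Box (s implies not Box s) implies (Box s implies Box not Box s)), 0
2. Box not p, 0
3. not (Box (s implies not Box s) implies (Box s implies Box not Box s)), 0
4. Box (s implies not Box s), 0
5. not (Box s implies Box not Box s), 0
6. Box s, 0
7. not Box not Box s, 0
8. not p, 0
9. s implies not Box s, 0
10. s, 0
11. not Box s, 0
12. Box s, 1
13. not p, 1
14. s implies not Box s, 1
15. s, 1
16. not Box s, 1
17. not s, 2
18. not p, 2
19. s implies not Box s, 2
20. s, 2
Accessibility: 0R0, 0R1, 0R2, 1R1, 2R2
Branch closes: s and not s both at 2.
All branches of the tableau close; one closing branch shown above.

No, unsatisfiable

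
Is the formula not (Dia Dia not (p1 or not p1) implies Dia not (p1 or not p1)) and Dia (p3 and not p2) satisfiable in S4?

No, unsatisfiable

1. not (Dia Dia not (p1 or not p1) implies Dia not (p1 or not p1)) and Dia (p3 and not p2), 0
2. not (Dia Dia not (p1 or not p1) implies Dia not (p1 or not p1)), 0
3. Dia (p3 and not p2), 0
4. Dia Dia not (p1 or not p1), 0
5. not Dia not (p1 or not p1), 0
6. p1 or not p1, 0
7. not p1, 0
8. p3 and not p2, 1
9. p3, 1
10. not p2, 1
11. p1 or not p1, 1
12. not p1, 1
13. Dia not (p1 or not p1), 2
14. p1 or not p1, 2
15. not p1, 2
16. not (p1 or not p1), 3
17. not p1, 3
18. p1, 3
Accessibility: 0R0, 0R1, 0R2, 0R3, 1R1, 2R2, 2R3, 3R3
Branch closes: p1 and not p1 both at 3.
All branches of the tableau close; one closing branch shown above.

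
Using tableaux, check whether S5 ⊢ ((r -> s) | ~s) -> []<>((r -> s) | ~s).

Tableau for the negation ~(((r -> s) | ~s) -> []<>((r -> s) | ~s)):
1. ~(((r -> s) | ~s) -> []<>((r -> s) | ~s)), 0
2. (r -> s) | ~s, 0   [~->-rule on 1]
3. ~[]<>((r -> s) | ~s), 0   [~->-rule on 1]
4. r -> s, 0   [|-rule on 2 (branches; this branch)]
5. s, 0   [->-rule on 4 (branches; this branch)]
6. ~<>((r -> s) | ~s), 1   [~[]-rule on 3: fresh world 1, 0R1]
7. ~((r -> s) | ~s), 0   [~<>-rule on 6 via 1R0]
8. ~(r -> s), 0   [~|-rule on 7]
9. r, 0   [~->-rule on 8]
10. ~s, 0   [~->-rule on 8]
Accessibility: 0R0, 0R1, 1R0, 1R1
Branch closes: s and ~s both at 0.
Every branch of the negation's tableau closes; the branch above is one of them.

Yes, valid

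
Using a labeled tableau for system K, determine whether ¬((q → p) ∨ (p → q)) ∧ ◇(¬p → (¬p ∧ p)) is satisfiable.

1. ¬((q → p) ∨ (p → q)) ∧ ◇(¬p → (¬p ∧ p)), 0
2. ¬((q → p) ∨ (p → q)), 0   [∧-rule on 1]
3. ◇(¬p → (¬p ∧ p)), 0   [∧-rule on 1]
4. ¬(q → p), 0   [¬∨-rule on 2]
5. ¬(p → q), 0   [¬∨-rule on 2]
6. q, 0   [¬→-rule on 4]
7. ¬p, 0   [¬→-rule on 4]
8. p, 0   [¬→-rule on 5]
9. ¬q, 0   [¬→-rule on 5]
Branch closes: p and ¬p both at 0.
(One branch shown.) All branches close.

Unsatisfiable (every branch closes)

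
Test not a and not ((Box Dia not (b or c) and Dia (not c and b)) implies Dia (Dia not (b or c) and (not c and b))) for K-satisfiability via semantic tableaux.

No, unsatisfiable

1. not a and not ((Box Dia not (b or c) and Dia (not c and b)) implies Dia (Dia not (b or c) and (not c and b))), 0
2. not a, 0
3. not ((Box Dia not (b or c) and Dia (not c and b)) implies Dia (Dia not (b or c) and (not c and b))), 0
4. Box Dia not (b or c) and Dia (not c and b), 0
5. not Dia (Dia not (b or c) and (not c and b)), 0
6. Box Dia not (b or c), 0
7. Dia (not c and b), 0
8. not c and b, 1
9. not c, 1
10. b, 1
11. not (Dia not (b or c) and (not c and b)), 1
12. Dia not (b or c), 1
13. not Dia not (b or c), 1
14. not (b or c), 2
15. not b, 2
16. not c, 2
17. b or c, 2
18. c, 2
Accessibility: 0R1, 1R2
Branch closes: c and not c both at 2.
All branches of the tableau close; one closing branch shown above.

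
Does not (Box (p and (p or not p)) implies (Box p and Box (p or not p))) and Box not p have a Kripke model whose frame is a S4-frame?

Unsatisfiable (every branch closes)

1. not (Box (p and (p or not p)) implies (Box p and Box (p or not p))) and Box not p, w0
2. not (Box (p and (p or not p)) implies (Box p and Box (p or not p))), w0   [and-rule on 1]
3. Box not p, w0   [and-rule on 1]
4. Box (p and (p or not p)), w0   [neg-implies-rule on 2]
5. not (Box p and Box (p or not p)), w0   [neg-implies-rule on 2]
6. not p, w0   [Box-rule on 3 via w0Rw0]
7. p and (p or not p), w0   [Box-rule on 4 via w0Rw0]
8. p, w0   [and-rule on 7]
9. p or not p, w0   [and-rule on 7]
Accessibility: w0Rw0
Branch closes: p and not p both at w0.
(One branch shown.) All branches close.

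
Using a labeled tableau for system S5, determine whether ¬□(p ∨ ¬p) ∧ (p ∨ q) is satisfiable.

No, unsatisfiable

1. ¬□(p ∨ ¬p) ∧ (p ∨ q), w0
2. ¬□(p ∨ ¬p), w0
3. p ∨ q, w0
4. q, w0
5. ¬(p ∨ ¬p), w1
6. ¬p, w1
7. p, w1
Accessibility: w0Rw0, w0Rw1, w1Rw0, w1Rw1
Branch closes: p and ¬p both at w1.
(One branch shown.) All branches close.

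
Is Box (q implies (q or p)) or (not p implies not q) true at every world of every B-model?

Valid in B

Tableau for the negation not (Box (q implies (q or p)) or (not p implies not q)):
1. not (Box (q implies (q or p)) or (not p implies not q)), w0
2. not Box (q implies (q or p)), w0
3. not (not p implies not q), w0
4. not p, w0
5. q, w0
6. not (q implies (q or p)), w1
7. q, w1
8. not (q or p), w1
9. not q, w1
10. not p, w1
Accessibility: w0Rw0, w0Rw1, w1Rw0, w1Rw1
Branch closes: q and not q both at w1.
All branches of the negation close; one closing branch shown above.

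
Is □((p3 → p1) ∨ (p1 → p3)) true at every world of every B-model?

Tableau for the negation ¬□((p3 → p1) ∨ (p1 → p3)):
1. ¬□((p3 → p1) ∨ (p1 → p3)), 0
2. ¬((p3 → p1) ∨ (p1 → p3)), 1   [¬□-rule on 1: fresh world 1, 0R1]
3. ¬(p3 → p1), 1   [¬∨-rule on 2]
4. ¬(p1 → p3), 1   [¬∨-rule on 2]
5. p3, 1   [¬→-rule on 3]
6. ¬p1, 1   [¬→-rule on 3]
7. p1, 1   [¬→-rule on 4]
8. ¬p3, 1   [¬→-rule on 4]
Accessibility: 0R0, 0R1, 1R0, 1R1
Branch closes: p1 and ¬p1 both at 1.
Every branch of the negation's tableau closes; the branch above is one of them.

Valid in B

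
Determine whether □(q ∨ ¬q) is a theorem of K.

Tableau for the negation ¬□(q ∨ ¬q):
1. ¬□(q ∨ ¬q), w0
2. ¬(q ∨ ¬q), w1
3. ¬q, w1
4. q, w1
Accessibility: w0Rw1
Branch closes: q and ¬q both at w1.
Every branch of the negation's tableau closes; the branch above is one of them.

Valid in K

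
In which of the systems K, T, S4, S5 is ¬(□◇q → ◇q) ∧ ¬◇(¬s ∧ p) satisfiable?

K

T-tableau for the formula:
1. ¬(□◇q → ◇q) ∧ ¬◇(¬s ∧ p), u
2. ¬(□◇q → ◇q), u
3. ¬◇(¬s ∧ p), u
4. □◇q, u
5. ¬◇q, u
6. ¬(¬s ∧ p), u
7. ◇q, u
8. ¬q, u
9. ¬p, u
10. q, v
11. ¬(¬s ∧ p), v
12. ◇q, v
13. ¬q, v
Accessibility: uRu, uRv, vRv
Branch closes: q and ¬q both at v.
Every branch closes (one shown): unsatisfiable in T, hence also in S4, S5 (every S4/S5-frame is a T-frame).
K-tableau for the formula:
1. ¬(□◇q → ◇q) ∧ ¬◇(¬s ∧ p), u
2. ¬(□◇q → ◇q), u
3. ¬◇(¬s ∧ p), u
4. □◇q, u
5. ¬◇q, u
Complete open branch: satisfiable in K.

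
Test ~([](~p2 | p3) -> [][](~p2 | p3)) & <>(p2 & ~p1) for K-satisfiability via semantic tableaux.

Yes, satisfiable

1. ~([](~p2 | p3) -> [][](~p2 | p3)) & <>(p2 & ~p1), 0
2. ~([](~p2 | p3) -> [][](~p2 | p3)), 0   [&-rule on 1]
3. <>(p2 & ~p1), 0   [&-rule on 1]
4. [](~p2 | p3), 0   [~->-rule on 2]
5. ~[][](~p2 | p3), 0   [~->-rule on 2]
6. p2 & ~p1, 1   [<>-rule on 3: fresh world 1, 0R1]
7. p2, 1   [&-rule on 6]
8. ~p1, 1   [&-rule on 6]
9. ~p2 | p3, 1   [[]-rule on 4 via 0R1]
10. p3, 1   [|-rule on 9 (branches; this branch)]
11. ~[](~p2 | p3), 2   [~[]-rule on 5: fresh world 2, 0R2]
12. ~p2 | p3, 2   [[]-rule on 4 via 0R2]
13. p3, 2   [|-rule on 12 (branches; this branch)]
14. ~(~p2 | p3), 3   [~[]-rule on 11: fresh world 3, 2R3]
15. p2, 3   [~|-rule on 14]
16. ~p3, 3   [~|-rule on 14]
Accessibility: 0R1, 0R2, 2R3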